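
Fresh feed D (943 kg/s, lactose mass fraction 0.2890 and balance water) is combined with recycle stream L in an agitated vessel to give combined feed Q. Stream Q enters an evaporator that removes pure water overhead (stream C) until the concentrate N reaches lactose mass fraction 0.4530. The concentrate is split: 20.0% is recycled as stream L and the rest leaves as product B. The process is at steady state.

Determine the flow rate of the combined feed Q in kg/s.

Overall lactose balance (none leaves overhead): lactose in fresh feed = lactose in product, i.e. 943×0.289 = (1−0.200)·N·0.453.
N = 272.53/(0.453×0.800) = 752.01 kg/s.
Recycle L = 0.200×752.01 = 150.4 kg/s.
Combined feed Q = 943 + 150.4 = 1093.4 kg/s.

1093 kg/s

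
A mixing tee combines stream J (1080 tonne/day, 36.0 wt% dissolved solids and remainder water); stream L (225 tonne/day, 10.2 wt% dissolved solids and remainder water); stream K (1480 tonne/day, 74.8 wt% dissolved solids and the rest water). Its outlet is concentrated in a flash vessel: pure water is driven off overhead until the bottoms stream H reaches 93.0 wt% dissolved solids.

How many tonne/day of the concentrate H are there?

dissolved solids entering = 1080×0.360 + 225×0.102 + 1480×0.748 = 1518.8 tonne/day.
All dissolved solids reports to H, so H = 1518.8/0.930 = 1633.1 tonne/day.

1633 tonne/day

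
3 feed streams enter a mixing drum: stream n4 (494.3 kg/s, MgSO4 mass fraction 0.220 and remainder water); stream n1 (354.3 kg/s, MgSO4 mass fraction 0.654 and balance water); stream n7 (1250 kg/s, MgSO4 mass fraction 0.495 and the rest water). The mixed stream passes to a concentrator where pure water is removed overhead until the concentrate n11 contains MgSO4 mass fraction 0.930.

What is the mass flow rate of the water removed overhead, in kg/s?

1067 kg/s

MgSO4 entering = 494.3×0.220 + 354.3×0.654 + 1250×0.495 = 959.21 kg/s.
All MgSO4 reports to n11, so n11 = 959.21/0.930 = 1031.4 kg/s.
Total feed = 2098.6 kg/s; overhead = 2098.6 − 1031.4 = 1067.2 kg/s.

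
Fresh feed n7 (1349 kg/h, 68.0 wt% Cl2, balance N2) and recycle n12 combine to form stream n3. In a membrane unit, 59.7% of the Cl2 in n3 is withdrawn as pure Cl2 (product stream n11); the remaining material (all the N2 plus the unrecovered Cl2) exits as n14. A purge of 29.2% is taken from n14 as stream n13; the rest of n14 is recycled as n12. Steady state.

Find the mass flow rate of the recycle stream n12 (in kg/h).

N2 enters only via n7 and leaves only via the purge: 1349×0.320 = 0.292×(N2 in n14), and the membrane unit passes all N2, so N2 in n3 = N2 in n14 = 1478.4 kg/h.
Cl2 in n3: m_A = 1349×0.680 + (1−0.292)·(1−0.597)·m_A, so m_A = 917.32/0.7147 = 1283.5 kg/h.
n14 = (1−0.597)×1283.5 + 1478.4 = 1995.6 kg/h.
Recycle n12 = (1−0.292)×1995.6 = 1412.9 kg/h.

1413 kg/h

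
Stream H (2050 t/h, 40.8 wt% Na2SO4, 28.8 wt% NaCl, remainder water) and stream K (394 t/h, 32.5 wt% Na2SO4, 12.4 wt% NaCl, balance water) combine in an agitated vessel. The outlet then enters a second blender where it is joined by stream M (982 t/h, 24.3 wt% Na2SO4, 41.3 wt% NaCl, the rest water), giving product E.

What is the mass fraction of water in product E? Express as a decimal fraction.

Overall, product flow = 3426 t/h.
water in = 2050×0.304 + 394×0.551 + 982×0.344 = 1178.1 t/h.
water fraction in E = 0.3439.

0.3439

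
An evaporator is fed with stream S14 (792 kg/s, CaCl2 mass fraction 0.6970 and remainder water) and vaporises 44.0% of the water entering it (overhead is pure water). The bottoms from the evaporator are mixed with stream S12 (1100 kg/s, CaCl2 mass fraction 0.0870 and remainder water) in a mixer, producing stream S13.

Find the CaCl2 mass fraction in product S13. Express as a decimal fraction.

0.3626

Vapour removed = 0.440×0.303×792 = 105.59 kg/s; concentrate = 686.41 kg/s.
CaCl2 reaching the mixer = 552.02 (from concentrate) + 1100×0.087 = 647.72 kg/s.
Product flow = 686.41 + 1100 = 1786.4 kg/s; CaCl2 fraction = 0.3626.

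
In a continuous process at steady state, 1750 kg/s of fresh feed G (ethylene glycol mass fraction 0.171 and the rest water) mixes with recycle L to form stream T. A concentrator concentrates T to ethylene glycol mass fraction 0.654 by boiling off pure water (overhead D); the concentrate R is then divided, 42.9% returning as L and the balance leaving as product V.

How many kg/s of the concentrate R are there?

Overall ethylene glycol balance (none leaves overhead): ethylene glycol in fresh feed = ethylene glycol in product, i.e. 1750×0.171 = (1−0.429)·R·0.654.
R = 299.25/(0.654×0.571) = 801.35 kg/s.

801.3 kg/s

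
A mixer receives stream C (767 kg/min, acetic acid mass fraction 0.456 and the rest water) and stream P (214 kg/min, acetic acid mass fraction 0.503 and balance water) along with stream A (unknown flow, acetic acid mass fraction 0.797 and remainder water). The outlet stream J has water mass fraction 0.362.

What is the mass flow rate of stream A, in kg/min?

Let A be the unknown flow. Total out = 981 + A.
water balance: 523.61 + 0.203·A = 0.362·(981 + A)
(0.203 − 0.362)·A = 0.362×981 − 523.61 = -168.48
A = -168.48 / -0.159 = 1059.6 kg/min

1060 kg/min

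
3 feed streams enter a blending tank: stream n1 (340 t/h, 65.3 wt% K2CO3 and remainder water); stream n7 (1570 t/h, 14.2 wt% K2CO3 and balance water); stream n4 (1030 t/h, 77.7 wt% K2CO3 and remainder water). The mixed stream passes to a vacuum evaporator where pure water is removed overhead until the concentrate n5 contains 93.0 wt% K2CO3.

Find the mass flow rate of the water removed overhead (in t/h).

K2CO3 entering = 340×0.653 + 1570×0.142 + 1030×0.777 = 1245.3 t/h.
All K2CO3 reports to n5, so n5 = 1245.3/0.930 = 1339 t/h.
Total feed = 2940 t/h; overhead = 2940 − 1339 = 1601 t/h.

1601 t/h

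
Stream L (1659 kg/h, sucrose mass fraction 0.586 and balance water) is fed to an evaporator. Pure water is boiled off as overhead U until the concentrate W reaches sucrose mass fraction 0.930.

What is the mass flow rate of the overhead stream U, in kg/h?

sucrose is conserved: 1659×0.586 = 972.17 kg/h all reports to the concentrate.
Concentrate = 972.17/(target fraction) = 1045.3 kg/h.
Overhead = 1659 − 1045.3 = 613.65 kg/h.

613.7 kg/h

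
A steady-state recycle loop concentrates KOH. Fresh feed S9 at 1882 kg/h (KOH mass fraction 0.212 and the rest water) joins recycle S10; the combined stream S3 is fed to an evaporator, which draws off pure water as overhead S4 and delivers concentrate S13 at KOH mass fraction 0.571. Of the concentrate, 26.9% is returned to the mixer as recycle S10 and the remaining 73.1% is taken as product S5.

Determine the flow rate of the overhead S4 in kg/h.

1183 kg/h

Overall KOH balance (none leaves overhead): KOH in fresh feed = KOH in product, i.e. 1882×0.212 = (1−0.269)·S13·0.571.
S13 = 398.98/(0.571×0.731) = 955.88 kg/h.
Recycle S10 = 0.269×955.88 = 257.13 kg/h.
Combined feed S3 = 1882 + 257.13 = 2139.1 kg/h.
Overhead S4 = S3 − S13 = 2139.1 − 955.88 = 1183.3 kg/h.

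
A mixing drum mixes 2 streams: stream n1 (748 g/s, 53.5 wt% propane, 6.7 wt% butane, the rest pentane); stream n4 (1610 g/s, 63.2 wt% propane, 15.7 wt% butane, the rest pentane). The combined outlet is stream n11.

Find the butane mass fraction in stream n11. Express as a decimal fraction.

Total flow out = 748 + 1610 = 2358 g/s.
butane in = 748×0.067 + 1610×0.157 = 302.89 g/s.
butane mass fraction in n11 = 302.89/2358 = 0.1285.

0.1285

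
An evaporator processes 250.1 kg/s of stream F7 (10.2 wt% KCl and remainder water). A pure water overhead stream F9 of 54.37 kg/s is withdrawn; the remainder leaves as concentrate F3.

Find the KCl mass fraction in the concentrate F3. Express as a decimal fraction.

KCl is not removed: 250.1×0.102 = 25.51 kg/s of KCl enters F3.
Concentrate = 250.1 − 54.37 = 195.73 kg/s.
Mass fraction = 25.51/195.73 = 0.130.

0.130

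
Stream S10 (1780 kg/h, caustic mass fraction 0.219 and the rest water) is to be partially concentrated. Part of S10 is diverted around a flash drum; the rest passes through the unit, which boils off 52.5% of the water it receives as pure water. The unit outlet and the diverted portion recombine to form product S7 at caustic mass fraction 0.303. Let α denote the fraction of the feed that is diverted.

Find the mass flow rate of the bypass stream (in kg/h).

All 1780×0.219 = 389.82 kg/h of caustic reaches S7, so S7 = 389.82/0.303 = 1286.5 kg/h and vapour = 493.47 kg/h.
The evaporator receives (1−α)·1780 of feed at 0.781 water and removes 0.525 of that water:
0.525×0.781×(1−α)×1780 = 493.47
(1−α) = 493.47/729.84 = 0.6761;  α = 0.3239.
Bypass flow = 0.3239×1780 = 576.5 kg/h.

576.5 kg/h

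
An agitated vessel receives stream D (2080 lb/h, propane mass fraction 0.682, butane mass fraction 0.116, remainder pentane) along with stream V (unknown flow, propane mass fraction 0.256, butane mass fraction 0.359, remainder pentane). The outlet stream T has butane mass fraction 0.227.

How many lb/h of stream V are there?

Let V be the unknown flow. Total out = 2080 + V.
butane balance: 241.28 + 0.359·V = 0.227·(2080 + V)
(0.359 − 0.227)·V = 0.227×2080 − 241.28 = 230.88
V = 230.88 / 0.132 = 1749.1 lb/h

1749 lb/h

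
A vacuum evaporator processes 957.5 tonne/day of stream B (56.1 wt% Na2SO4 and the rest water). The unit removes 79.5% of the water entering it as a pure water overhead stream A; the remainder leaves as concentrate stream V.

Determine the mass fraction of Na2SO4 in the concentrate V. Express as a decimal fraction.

0.8618

Na2SO4 is not removed: 957.5×0.561 = 537.16 tonne/day of Na2SO4 enters V.
water entering = 957.5×0.439 = 420.34 tonne/day; overhead removed = 0.795×420.34 = 334.17 tonne/day.
Concentrate = 957.5 − 334.17 = 623.33 tonne/day.
Mass fraction = 537.16/623.33 = 0.8618.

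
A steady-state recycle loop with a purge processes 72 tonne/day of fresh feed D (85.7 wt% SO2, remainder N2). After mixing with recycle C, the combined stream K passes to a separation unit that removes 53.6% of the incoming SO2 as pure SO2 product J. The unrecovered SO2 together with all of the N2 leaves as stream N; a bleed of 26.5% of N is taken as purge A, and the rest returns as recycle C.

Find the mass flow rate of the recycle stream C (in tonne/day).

N2 enters only via D and leaves only via the purge: 72×0.143 = 0.265×(N2 in N), and the separation unit passes all N2, so N2 in K = N2 in N = 38.853 tonne/day.
SO2 in K: m_A = 72×0.857 + (1−0.265)·(1−0.536)·m_A, so m_A = 61.704/0.6590 = 93.638 tonne/day.
N = (1−0.536)×93.638 + 38.853 = 82.301 tonne/day.
Recycle C = (1−0.265)×82.301 = 60.491 tonne/day.

60.49 tonne/day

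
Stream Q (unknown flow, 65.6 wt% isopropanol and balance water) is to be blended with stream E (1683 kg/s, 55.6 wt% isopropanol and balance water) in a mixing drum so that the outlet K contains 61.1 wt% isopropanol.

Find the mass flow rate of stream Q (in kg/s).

2057 kg/s

Let Q be the unknown flow. Total out = 1683 + Q.
isopropanol balance: 935.75 + 0.656·Q = 0.611·(1683 + Q)
(0.656 − 0.611)·Q = 0.611×1683 − 935.75 = 92.565
Q = 92.565 / 0.045 = 2057 kg/s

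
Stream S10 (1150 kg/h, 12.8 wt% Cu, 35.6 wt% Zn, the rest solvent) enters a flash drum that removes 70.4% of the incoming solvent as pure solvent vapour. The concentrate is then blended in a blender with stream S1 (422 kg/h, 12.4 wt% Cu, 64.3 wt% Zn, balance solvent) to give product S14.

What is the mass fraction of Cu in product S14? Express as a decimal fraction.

Vapour removed = 0.704×0.516×1150 = 417.75 kg/h; concentrate = 732.25 kg/h.
Cu reaching the mixer = 147.2 (from concentrate) + 422×0.124 = 199.53 kg/h.
Product flow = 732.25 + 422 = 1154.2 kg/h; Cu fraction = 0.173.

0.173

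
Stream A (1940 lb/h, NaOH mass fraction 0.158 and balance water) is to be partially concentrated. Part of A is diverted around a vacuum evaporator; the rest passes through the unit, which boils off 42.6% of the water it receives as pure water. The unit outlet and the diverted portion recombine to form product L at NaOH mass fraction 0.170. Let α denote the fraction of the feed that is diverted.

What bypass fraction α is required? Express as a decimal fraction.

All 1940×0.158 = 306.52 lb/h of NaOH reaches L, so L = 306.52/0.170 = 1803.1 lb/h and vapour = 136.94 lb/h.
The evaporator receives (1−α)·1940 of feed at 0.842 water and removes 0.426 of that water:
0.426×0.842×(1−α)×1940 = 136.94
(1−α) = 136.94/695.86 = 0.1968;  α = 0.8032.

0.803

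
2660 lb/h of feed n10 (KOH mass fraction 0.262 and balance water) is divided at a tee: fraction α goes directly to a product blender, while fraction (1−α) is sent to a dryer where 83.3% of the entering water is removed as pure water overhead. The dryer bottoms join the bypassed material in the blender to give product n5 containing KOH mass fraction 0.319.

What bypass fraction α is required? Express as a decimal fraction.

All 2660×0.262 = 696.92 lb/h of KOH reaches n5, so n5 = 696.92/0.319 = 2184.7 lb/h and vapour = 475.3 lb/h.
The evaporator receives (1−α)·2660 of feed at 0.738 water and removes 0.833 of that water:
0.833×0.738×(1−α)×2660 = 475.3
(1−α) = 475.3/1635.2 = 0.2907;  α = 0.7093.

0.709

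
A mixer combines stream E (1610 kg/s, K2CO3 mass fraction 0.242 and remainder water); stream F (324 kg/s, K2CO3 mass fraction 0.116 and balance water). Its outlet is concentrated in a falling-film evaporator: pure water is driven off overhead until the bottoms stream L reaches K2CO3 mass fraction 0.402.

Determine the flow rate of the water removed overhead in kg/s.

871.3 kg/s

K2CO3 entering = 1610×0.242 + 324×0.116 = 427.2 kg/s.
All K2CO3 reports to L, so L = 427.2/0.402 = 1062.7 kg/s.
Total feed = 1934 kg/s; overhead = 1934 − 1062.7 = 871.3 kg/s.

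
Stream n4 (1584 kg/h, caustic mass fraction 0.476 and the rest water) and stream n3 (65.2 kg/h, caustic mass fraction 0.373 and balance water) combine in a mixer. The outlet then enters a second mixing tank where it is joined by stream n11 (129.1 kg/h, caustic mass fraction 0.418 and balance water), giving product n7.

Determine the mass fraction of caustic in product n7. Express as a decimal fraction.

0.468

Overall, product flow = 1778.3 kg/h.
caustic in = 1584×0.476 + 65.2×0.373 + 129.1×0.418 = 832.27 kg/h.
caustic fraction in n7 = 0.468.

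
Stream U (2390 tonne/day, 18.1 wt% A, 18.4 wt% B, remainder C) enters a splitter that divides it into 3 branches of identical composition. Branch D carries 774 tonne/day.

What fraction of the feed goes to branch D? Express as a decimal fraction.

Fraction to D = 774/2390 = 0.3238.

0.324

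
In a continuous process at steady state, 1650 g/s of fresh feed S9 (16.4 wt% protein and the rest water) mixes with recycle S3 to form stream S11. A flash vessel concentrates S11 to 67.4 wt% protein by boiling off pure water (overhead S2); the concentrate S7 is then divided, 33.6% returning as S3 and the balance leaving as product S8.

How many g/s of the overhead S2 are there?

Overall protein balance (none leaves overhead): protein in fresh feed = protein in product, i.e. 1650×0.164 = (1−0.336)·S7·0.674.
S7 = 270.6/(0.674×0.664) = 604.64 g/s.
Recycle S3 = 0.336×604.64 = 203.16 g/s.
Combined feed S11 = 1650 + 203.16 = 1853.2 g/s.
Overhead S2 = S11 − S7 = 1853.2 − 604.64 = 1248.5 g/s.

1249 g/s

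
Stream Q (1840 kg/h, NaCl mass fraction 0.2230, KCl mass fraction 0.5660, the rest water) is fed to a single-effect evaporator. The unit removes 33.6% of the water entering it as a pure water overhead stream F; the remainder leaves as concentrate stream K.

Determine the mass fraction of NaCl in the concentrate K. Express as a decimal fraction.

0.2400

NaCl is not removed: 1840×0.223 = 410.32 kg/h of NaCl enters K.
water entering = 1840×0.211 = 388.24 kg/h; overhead removed = 0.336×388.24 = 130.45 kg/h.
Concentrate = 1840 − 130.45 = 1709.6 kg/h.
Mass fraction = 410.32/1709.6 = 0.2400.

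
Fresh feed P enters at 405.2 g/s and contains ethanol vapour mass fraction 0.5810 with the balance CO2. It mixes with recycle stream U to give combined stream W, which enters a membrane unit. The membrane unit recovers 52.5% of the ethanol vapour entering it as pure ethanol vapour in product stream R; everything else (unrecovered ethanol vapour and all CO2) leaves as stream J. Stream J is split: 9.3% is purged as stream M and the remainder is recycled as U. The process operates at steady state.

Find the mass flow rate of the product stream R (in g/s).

ethanol vapour in W: m_A = 405.2×0.581 + (1−0.093)·(1−0.525)·m_A, so m_A = 235.42/0.5692 = 413.62 g/s.
Product R = 0.525×413.62 = 217.15 g/s.

217.1 g/s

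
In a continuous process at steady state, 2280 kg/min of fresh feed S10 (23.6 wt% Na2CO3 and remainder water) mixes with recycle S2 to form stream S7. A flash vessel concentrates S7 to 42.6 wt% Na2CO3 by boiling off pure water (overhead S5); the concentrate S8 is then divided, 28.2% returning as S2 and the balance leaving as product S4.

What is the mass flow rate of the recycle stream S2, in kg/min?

496.1 kg/min

Overall Na2CO3 balance (none leaves overhead): Na2CO3 in fresh feed = Na2CO3 in product, i.e. 2280×0.236 = (1−0.282)·S8·0.426.
S8 = 538.08/(0.426×0.718) = 1759.2 kg/min.
Recycle S2 = 0.282×1759.2 = 496.09 kg/min.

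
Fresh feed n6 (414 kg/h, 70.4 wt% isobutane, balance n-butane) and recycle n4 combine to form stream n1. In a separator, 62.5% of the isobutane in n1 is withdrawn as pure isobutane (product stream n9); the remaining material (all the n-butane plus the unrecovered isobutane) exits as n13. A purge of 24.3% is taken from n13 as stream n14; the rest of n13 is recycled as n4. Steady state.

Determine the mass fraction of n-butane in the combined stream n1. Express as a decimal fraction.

0.553

n-butane enters only via n6 and leaves only via the purge: 414×0.296 = 0.243×(n-butane in n13), and the separator passes all n-butane, so n-butane in n1 = n-butane in n13 = 504.3 kg/h.
isobutane in n1: m_A = 414×0.704 + (1−0.243)·(1−0.625)·m_A, so m_A = 291.46/0.7161 = 406.99 kg/h.
n1 = 406.99 + 504.3 = 911.29 kg/h.
n-butane fraction in n1 = 504.3/911.29 = 0.553.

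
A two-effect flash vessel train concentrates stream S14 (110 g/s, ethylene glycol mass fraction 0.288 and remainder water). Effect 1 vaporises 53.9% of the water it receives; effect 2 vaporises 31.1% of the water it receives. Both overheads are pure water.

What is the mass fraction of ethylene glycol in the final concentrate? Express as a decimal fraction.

0.560

water in feed = 110×0.712 = 78.32 g/s.
After stage 1: water left = (1−0.539)×78.32 = 36.106; stream total = 67.786 g/s.
After stage 2: water left = (1−0.311)×36.106 = 24.877; final concentrate = 56.557 g/s.
ethylene glycol fraction = 31.68/56.557 = 0.560.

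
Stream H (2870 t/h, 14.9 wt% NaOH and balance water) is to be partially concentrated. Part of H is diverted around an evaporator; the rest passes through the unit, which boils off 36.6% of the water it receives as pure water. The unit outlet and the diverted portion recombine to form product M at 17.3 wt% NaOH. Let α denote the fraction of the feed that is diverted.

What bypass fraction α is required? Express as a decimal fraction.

All 2870×0.149 = 427.63 t/h of NaOH reaches M, so M = 427.63/0.173 = 2471.8 t/h and vapour = 398.15 t/h.
The evaporator receives (1−α)·2870 of feed at 0.851 water and removes 0.366 of that water:
0.366×0.851×(1−α)×2870 = 398.15
(1−α) = 398.15/893.91 = 0.4454;  α = 0.5546.

0.555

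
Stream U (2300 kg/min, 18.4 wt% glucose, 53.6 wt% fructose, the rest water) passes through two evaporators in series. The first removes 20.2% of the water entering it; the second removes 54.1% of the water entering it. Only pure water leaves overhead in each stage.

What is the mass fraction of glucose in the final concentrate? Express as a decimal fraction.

0.224

water in feed = 2300×0.280 = 644 kg/min.
After stage 1: water left = (1−0.202)×644 = 513.91; stream total = 2169.9 kg/min.
After stage 2: water left = (1−0.541)×513.91 = 235.89; final concentrate = 1891.9 kg/min.
glucose fraction = 423.2/1891.9 = 0.224.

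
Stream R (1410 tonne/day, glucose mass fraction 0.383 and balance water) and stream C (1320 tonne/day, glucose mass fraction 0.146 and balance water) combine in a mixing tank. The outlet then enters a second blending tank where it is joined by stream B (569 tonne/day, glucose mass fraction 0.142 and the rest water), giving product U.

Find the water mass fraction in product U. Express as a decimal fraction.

0.753

Overall, product flow = 3299 tonne/day.
water in = 1410×0.617 + 1320×0.854 + 569×0.858 = 2485.5 tonne/day.
water fraction in U = 0.753.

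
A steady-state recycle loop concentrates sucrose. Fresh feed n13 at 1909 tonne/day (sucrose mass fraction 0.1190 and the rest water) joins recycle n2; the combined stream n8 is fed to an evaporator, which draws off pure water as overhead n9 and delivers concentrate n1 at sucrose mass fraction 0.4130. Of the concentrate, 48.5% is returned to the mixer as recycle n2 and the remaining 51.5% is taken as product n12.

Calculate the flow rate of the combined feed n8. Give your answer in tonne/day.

2427 tonne/day

Overall sucrose balance (none leaves overhead): sucrose in fresh feed = sucrose in product, i.e. 1909×0.119 = (1−0.485)·n1·0.413.
n1 = 227.17/(0.413×0.515) = 1068.1 tonne/day.
Recycle n2 = 0.485×1068.1 = 518.01 tonne/day.
Combined feed n8 = 1909 + 518.01 = 2427 tonne/day.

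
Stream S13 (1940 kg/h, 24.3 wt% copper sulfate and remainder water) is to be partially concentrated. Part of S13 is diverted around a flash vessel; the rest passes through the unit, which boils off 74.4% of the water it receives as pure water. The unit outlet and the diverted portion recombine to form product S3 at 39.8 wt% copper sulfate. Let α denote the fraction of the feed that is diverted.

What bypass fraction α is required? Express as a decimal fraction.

0.309

All 1940×0.243 = 471.42 kg/h of copper sulfate reaches S3, so S3 = 471.42/0.398 = 1184.5 kg/h and vapour = 755.53 kg/h.
The evaporator receives (1−α)·1940 of feed at 0.757 water and removes 0.744 of that water:
0.744×0.757×(1−α)×1940 = 755.53
(1−α) = 755.53/1092.6 = 0.6915;  α = 0.3085.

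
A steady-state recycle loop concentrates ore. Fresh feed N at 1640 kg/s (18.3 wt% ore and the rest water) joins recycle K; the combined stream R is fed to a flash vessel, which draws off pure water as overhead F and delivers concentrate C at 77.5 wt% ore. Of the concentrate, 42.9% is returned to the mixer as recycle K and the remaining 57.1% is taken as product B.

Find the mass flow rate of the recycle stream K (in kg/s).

Overall ore balance (none leaves overhead): ore in fresh feed = ore in product, i.e. 1640×0.183 = (1−0.429)·C·0.775.
C = 300.12/(0.775×0.571) = 678.2 kg/s.
Recycle K = 0.429×678.2 = 290.95 kg/s.

290.9 kg/s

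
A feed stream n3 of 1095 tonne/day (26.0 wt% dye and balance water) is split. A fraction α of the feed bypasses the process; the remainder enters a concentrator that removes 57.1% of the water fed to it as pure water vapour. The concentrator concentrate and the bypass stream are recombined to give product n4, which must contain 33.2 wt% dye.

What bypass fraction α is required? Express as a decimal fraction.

0.487

All 1095×0.260 = 284.7 tonne/day of dye reaches n4, so n4 = 284.7/0.332 = 857.53 tonne/day and vapour = 237.47 tonne/day.
The evaporator receives (1−α)·1095 of feed at 0.740 water and removes 0.571 of that water:
0.571×0.740×(1−α)×1095 = 237.47
(1−α) = 237.47/462.68 = 0.5132;  α = 0.4868.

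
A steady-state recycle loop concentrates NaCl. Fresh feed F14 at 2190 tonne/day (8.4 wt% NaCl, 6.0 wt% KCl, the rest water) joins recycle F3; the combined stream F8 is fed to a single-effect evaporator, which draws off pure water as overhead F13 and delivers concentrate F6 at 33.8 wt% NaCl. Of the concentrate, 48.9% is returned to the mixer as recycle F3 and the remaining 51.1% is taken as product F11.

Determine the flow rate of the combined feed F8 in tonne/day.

2711 tonne/day

Overall NaCl balance (none leaves overhead): NaCl in fresh feed = NaCl in product, i.e. 2190×0.084 = (1−0.489)·F6·0.338.
F6 = 183.96/(0.338×0.511) = 1065.1 tonne/day.
Recycle F3 = 0.489×1065.1 = 520.83 tonne/day.
Combined feed F8 = 2190 + 520.83 = 2710.8 tonne/day.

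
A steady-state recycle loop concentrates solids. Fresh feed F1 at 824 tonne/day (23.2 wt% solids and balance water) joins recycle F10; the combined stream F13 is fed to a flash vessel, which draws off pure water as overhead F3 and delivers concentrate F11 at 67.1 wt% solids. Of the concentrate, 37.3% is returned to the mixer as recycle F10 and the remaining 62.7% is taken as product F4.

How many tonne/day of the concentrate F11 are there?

Overall solids balance (none leaves overhead): solids in fresh feed = solids in product, i.e. 824×0.232 = (1−0.373)·F11·0.671.
F11 = 191.17/(0.671×0.627) = 454.39 tonne/day.

454.4 tonne/day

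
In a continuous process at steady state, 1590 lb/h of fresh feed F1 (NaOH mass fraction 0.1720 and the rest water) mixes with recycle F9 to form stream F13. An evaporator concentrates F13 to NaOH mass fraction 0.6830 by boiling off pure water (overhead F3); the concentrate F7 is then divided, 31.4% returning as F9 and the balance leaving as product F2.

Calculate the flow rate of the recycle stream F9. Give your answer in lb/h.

183.3 lb/h

Overall NaOH balance (none leaves overhead): NaOH in fresh feed = NaOH in product, i.e. 1590×0.172 = (1−0.314)·F7·0.683.
F7 = 273.48/(0.683×0.686) = 583.69 lb/h.
Recycle F9 = 0.314×583.69 = 183.28 lb/h.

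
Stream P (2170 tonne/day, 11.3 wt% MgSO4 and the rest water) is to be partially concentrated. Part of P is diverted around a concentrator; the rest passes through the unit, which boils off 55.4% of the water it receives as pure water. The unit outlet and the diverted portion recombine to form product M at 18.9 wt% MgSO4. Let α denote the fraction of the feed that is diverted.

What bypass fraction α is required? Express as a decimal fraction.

0.182

All 2170×0.113 = 245.21 tonne/day of MgSO4 reaches M, so M = 245.21/0.189 = 1297.4 tonne/day and vapour = 872.59 tonne/day.
The evaporator receives (1−α)·2170 of feed at 0.887 water and removes 0.554 of that water:
0.554×0.887×(1−α)×2170 = 872.59
(1−α) = 872.59/1066.3 = 0.8183;  α = 0.1817.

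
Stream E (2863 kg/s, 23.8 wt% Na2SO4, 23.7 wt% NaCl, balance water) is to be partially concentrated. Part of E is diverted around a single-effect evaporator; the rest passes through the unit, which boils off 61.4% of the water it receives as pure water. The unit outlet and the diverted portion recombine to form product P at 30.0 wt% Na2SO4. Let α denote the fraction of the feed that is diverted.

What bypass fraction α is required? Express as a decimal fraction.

All 2863×0.238 = 681.39 kg/s of Na2SO4 reaches P, so P = 681.39/0.300 = 2271.3 kg/s and vapour = 591.69 kg/s.
The evaporator receives (1−α)·2863 of feed at 0.525 water and removes 0.614 of that water:
0.614×0.525×(1−α)×2863 = 591.69
(1−α) = 591.69/922.89 = 0.6411;  α = 0.3589.

0.359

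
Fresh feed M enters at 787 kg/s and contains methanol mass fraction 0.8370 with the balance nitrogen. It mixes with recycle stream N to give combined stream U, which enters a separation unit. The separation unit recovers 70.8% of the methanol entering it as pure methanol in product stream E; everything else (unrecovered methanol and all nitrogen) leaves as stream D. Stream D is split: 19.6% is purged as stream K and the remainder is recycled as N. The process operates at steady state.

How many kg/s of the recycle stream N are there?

nitrogen enters only via M and leaves only via the purge: 787×0.163 = 0.196×(nitrogen in D), and the separation unit passes all nitrogen, so nitrogen in U = nitrogen in D = 654.49 kg/s.
methanol in U: m_A = 787×0.837 + (1−0.196)·(1−0.708)·m_A, so m_A = 658.72/0.7652 = 860.81 kg/s.
D = (1−0.708)×860.81 + 654.49 = 905.85 kg/s.
Recycle N = (1−0.196)×905.85 = 728.3 kg/s.

728.3 kg/s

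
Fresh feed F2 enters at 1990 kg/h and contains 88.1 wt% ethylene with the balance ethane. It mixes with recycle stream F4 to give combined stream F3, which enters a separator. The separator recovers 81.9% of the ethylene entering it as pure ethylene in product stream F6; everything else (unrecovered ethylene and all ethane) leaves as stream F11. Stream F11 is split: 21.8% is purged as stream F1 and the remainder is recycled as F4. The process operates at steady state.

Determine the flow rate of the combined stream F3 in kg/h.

3129 kg/h

ethane enters only via F2 and leaves only via the purge: 1990×0.119 = 0.218×(ethane in F11), and the separator passes all ethane, so ethane in F3 = ethane in F11 = 1086.3 kg/h.
ethylene in F3: m_A = 1990×0.881 + (1−0.218)·(1−0.819)·m_A, so m_A = 1753.2/0.8585 = 2042.3 kg/h.
F3 = 2042.3 + 1086.3 = 3128.5 kg/h.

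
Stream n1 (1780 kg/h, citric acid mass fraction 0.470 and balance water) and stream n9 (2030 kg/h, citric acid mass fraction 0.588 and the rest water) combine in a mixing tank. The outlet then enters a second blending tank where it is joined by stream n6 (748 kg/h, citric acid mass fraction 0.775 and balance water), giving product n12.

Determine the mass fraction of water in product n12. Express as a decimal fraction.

Overall, product flow = 4558 kg/h.
water in = 1780×0.530 + 2030×0.412 + 748×0.225 = 1948.1 kg/h.
water fraction in n12 = 0.427.

0.427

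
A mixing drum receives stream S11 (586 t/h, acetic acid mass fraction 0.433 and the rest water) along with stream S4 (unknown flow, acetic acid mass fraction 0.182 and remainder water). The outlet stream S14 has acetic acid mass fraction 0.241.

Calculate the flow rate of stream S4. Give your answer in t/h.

Let S4 be the unknown flow. Total out = 586 + S4.
acetic acid balance: 253.74 + 0.182·S4 = 0.241·(586 + S4)
(0.182 − 0.241)·S4 = 0.241×586 − 253.74 = -112.51
S4 = -112.51 / -0.059 = 1907 t/h

1907 t/h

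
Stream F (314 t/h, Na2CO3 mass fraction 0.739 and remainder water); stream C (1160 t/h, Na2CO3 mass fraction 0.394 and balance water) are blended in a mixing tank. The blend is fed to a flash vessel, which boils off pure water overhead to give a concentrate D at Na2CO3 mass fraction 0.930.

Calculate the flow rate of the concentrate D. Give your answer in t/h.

741 t/h

Na2CO3 entering = 314×0.739 + 1160×0.394 = 689.09 t/h.
All Na2CO3 reports to D, so D = 689.09/0.930 = 740.95 t/h.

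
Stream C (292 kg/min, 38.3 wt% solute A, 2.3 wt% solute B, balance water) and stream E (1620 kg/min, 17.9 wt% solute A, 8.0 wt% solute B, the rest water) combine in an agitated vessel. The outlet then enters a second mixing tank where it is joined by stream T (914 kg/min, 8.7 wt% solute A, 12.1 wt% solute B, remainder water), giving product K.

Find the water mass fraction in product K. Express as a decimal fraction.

0.742

Overall, product flow = 2826 kg/min.
water in = 292×0.594 + 1620×0.741 + 914×0.792 = 2097.8 kg/min.
water fraction in K = 0.742.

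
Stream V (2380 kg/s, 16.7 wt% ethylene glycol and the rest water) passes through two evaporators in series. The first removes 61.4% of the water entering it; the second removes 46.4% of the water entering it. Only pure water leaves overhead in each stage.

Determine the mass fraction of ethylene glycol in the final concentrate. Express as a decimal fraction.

water in feed = 2380×0.833 = 1982.5 kg/s.
After stage 1: water left = (1−0.614)×1982.5 = 765.26; stream total = 1162.7 kg/s.
After stage 2: water left = (1−0.464)×765.26 = 410.18; final concentrate = 807.64 kg/s.
ethylene glycol fraction = 397.46/807.64 = 0.492.

0.492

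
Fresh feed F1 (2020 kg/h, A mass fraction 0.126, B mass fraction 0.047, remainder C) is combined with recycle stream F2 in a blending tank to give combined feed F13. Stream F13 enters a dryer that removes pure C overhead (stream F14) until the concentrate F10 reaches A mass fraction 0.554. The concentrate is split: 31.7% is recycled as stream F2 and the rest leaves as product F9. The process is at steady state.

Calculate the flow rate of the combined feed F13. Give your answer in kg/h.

2233 kg/h

Overall A balance (none leaves overhead): A in fresh feed = A in product, i.e. 2020×0.126 = (1−0.317)·F10·0.554.
F10 = 254.52/(0.554×0.683) = 672.65 kg/h.
Recycle F2 = 0.317×672.65 = 213.23 kg/h.
Combined feed F13 = 2020 + 213.23 = 2233.2 kg/h.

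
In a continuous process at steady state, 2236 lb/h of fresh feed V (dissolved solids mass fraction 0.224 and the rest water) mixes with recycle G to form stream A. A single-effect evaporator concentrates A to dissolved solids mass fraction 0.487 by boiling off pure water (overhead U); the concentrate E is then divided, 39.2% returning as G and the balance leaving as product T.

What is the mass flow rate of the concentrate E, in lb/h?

Overall dissolved solids balance (none leaves overhead): dissolved solids in fresh feed = dissolved solids in product, i.e. 2236×0.224 = (1−0.392)·E·0.487.
E = 500.86/(0.487×0.608) = 1691.6 lb/h.

1692 lb/h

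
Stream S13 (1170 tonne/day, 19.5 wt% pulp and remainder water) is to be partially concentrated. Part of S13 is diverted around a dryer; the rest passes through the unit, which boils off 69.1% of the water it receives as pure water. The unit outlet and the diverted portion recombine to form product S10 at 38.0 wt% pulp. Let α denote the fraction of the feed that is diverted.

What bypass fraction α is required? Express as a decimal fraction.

All 1170×0.195 = 228.15 tonne/day of pulp reaches S10, so S10 = 228.15/0.380 = 600.39 tonne/day and vapour = 569.61 tonne/day.
The evaporator receives (1−α)·1170 of feed at 0.805 water and removes 0.691 of that water:
0.691×0.805×(1−α)×1170 = 569.61
(1−α) = 569.61/650.82 = 0.8752;  α = 0.1248.

0.125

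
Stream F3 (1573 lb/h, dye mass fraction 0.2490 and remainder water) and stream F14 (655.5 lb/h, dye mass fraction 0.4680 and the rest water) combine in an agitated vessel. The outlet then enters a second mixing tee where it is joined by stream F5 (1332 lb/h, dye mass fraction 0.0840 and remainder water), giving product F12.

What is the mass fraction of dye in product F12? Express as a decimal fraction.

Overall, product flow = 3560.5 lb/h.
dye in = 1573×0.249 + 655.5×0.468 + 1332×0.084 = 810.34 lb/h.
dye fraction in F12 = 0.2276.

0.2276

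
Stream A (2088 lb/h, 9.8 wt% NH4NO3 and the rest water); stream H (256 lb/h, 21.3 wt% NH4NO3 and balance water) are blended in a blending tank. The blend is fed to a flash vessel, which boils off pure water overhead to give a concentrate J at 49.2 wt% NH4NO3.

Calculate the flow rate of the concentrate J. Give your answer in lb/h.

526.7 lb/h

NH4NO3 entering = 2088×0.098 + 256×0.213 = 259.15 lb/h.
All NH4NO3 reports to J, so J = 259.15/0.492 = 526.73 lb/h.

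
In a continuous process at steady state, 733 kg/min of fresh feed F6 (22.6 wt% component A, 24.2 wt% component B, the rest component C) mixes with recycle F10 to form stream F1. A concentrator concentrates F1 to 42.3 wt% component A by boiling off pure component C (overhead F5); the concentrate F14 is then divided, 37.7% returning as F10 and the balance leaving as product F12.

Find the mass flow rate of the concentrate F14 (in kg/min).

Overall component A balance (none leaves overhead): component A in fresh feed = component A in product, i.e. 733×0.226 = (1−0.377)·F14·0.423.
F14 = 165.66/(0.423×0.623) = 628.61 kg/min.

628.6 kg/min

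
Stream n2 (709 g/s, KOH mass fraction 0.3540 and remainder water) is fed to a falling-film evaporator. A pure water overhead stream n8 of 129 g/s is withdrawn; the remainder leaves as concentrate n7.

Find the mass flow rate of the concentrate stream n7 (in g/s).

580 g/s

Concentrate = 709 − 129 = 580 g/s.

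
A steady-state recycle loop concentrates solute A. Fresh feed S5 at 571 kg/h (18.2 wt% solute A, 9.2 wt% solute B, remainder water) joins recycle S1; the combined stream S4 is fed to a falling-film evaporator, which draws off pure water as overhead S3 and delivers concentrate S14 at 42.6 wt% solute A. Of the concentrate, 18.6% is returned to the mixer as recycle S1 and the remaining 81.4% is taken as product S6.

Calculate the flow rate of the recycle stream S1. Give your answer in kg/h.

Overall solute A balance (none leaves overhead): solute A in fresh feed = solute A in product, i.e. 571×0.182 = (1−0.186)·S14·0.426.
S14 = 103.92/(0.426×0.814) = 299.69 kg/h.
Recycle S1 = 0.186×299.69 = 55.742 kg/h.

55.74 kg/h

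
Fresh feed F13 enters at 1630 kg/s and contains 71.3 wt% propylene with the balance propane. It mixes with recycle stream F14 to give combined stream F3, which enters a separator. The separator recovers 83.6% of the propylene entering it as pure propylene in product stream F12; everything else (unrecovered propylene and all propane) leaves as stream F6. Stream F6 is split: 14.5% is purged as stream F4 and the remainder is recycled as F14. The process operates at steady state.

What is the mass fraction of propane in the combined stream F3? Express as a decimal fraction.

0.7047

propane enters only via F13 and leaves only via the purge: 1630×0.287 = 0.145×(propane in F6), and the separator passes all propane, so propane in F3 = propane in F6 = 3226.3 kg/s.
propylene in F3: m_A = 1630×0.713 + (1−0.145)·(1−0.836)·m_A, so m_A = 1162.2/0.8598 = 1351.7 kg/s.
F3 = 1351.7 + 3226.3 = 4578 kg/s.
propane fraction in F3 = 3226.3/4578 = 0.7047.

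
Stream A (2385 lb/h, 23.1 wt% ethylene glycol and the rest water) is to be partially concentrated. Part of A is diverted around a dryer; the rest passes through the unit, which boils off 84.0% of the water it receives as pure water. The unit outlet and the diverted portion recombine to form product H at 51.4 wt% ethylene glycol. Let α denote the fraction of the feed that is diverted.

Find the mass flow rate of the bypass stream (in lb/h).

All 2385×0.231 = 550.94 lb/h of ethylene glycol reaches H, so H = 550.94/0.514 = 1071.9 lb/h and vapour = 1313.1 lb/h.
The evaporator receives (1−α)·2385 of feed at 0.769 water and removes 0.840 of that water:
0.840×0.769×(1−α)×2385 = 1313.1
(1−α) = 1313.1/1540.6 = 0.8523;  α = 0.1477.
Bypass flow = 0.1477×2385 = 352.15 lb/h.

352.1 lb/h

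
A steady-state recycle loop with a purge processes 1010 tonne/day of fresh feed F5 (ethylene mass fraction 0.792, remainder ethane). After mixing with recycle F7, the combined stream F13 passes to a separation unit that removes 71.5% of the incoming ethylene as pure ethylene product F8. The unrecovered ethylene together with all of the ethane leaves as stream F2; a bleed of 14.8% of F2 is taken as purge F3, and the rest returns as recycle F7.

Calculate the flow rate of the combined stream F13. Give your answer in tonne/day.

2476 tonne/day

ethane enters only via F5 and leaves only via the purge: 1010×0.208 = 0.148×(ethane in F2), and the separation unit passes all ethane, so ethane in F13 = ethane in F2 = 1419.5 tonne/day.
ethylene in F13: m_A = 1010×0.792 + (1−0.148)·(1−0.715)·m_A, so m_A = 799.92/0.7572 = 1056.4 tonne/day.
F13 = 1056.4 + 1419.5 = 2475.9 tonne/day.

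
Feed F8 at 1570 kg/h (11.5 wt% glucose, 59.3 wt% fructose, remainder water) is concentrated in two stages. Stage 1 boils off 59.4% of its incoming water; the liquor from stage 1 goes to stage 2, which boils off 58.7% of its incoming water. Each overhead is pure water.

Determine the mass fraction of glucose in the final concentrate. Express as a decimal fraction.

water in feed = 1570×0.292 = 458.44 kg/h.
After stage 1: water left = (1−0.594)×458.44 = 186.13; stream total = 1297.7 kg/h.
After stage 2: water left = (1−0.587)×186.13 = 76.87; final concentrate = 1188.4 kg/h.
glucose fraction = 180.55/1188.4 = 0.152.

0.152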